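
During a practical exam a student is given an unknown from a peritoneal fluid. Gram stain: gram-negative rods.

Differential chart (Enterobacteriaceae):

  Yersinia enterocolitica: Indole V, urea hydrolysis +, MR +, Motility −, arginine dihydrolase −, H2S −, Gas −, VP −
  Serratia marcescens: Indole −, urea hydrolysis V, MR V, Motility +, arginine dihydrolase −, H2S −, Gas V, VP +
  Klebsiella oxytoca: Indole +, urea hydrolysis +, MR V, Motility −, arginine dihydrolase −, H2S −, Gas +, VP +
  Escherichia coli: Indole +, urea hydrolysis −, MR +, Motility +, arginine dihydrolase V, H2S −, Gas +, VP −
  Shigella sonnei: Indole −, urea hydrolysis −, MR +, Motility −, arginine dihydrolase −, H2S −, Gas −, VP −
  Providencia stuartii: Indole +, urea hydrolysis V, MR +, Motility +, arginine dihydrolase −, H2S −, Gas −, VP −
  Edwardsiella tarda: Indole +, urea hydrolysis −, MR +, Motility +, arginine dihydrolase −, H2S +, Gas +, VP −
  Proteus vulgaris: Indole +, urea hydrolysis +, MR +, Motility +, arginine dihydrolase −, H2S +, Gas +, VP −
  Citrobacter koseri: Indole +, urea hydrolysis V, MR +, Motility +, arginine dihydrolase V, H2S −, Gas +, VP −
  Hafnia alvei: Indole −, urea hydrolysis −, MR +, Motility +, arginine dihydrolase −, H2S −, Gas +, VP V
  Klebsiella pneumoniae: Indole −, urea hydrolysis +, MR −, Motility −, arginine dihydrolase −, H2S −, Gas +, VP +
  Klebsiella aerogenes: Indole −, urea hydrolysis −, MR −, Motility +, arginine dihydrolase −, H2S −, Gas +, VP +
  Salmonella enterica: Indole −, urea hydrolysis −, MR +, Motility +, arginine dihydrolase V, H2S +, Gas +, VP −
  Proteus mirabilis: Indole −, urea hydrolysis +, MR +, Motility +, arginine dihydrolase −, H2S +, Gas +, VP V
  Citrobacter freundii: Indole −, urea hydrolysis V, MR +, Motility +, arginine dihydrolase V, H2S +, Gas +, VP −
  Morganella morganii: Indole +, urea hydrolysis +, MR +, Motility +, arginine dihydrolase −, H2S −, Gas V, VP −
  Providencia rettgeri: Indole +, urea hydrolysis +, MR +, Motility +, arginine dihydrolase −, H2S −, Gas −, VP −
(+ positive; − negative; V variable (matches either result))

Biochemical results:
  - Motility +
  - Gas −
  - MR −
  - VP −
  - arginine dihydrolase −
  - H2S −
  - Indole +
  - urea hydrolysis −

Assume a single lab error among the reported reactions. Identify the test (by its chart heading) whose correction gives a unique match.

MR

As reported, no row in the chart matches all 8 reactions.
Reversing VP → still no organism matches.
Reversing Indole → still no organism matches.
Reversing urea hydrolysis → still no organism matches.
Reversing arginine dihydrolase → still no organism matches.
Reversing Motility → still no organism matches.
Reversing Gas → still no organism matches.
Reversing MR (to +) → unique match: Providencia stuartii.
Reversing H2S → still no organism matches.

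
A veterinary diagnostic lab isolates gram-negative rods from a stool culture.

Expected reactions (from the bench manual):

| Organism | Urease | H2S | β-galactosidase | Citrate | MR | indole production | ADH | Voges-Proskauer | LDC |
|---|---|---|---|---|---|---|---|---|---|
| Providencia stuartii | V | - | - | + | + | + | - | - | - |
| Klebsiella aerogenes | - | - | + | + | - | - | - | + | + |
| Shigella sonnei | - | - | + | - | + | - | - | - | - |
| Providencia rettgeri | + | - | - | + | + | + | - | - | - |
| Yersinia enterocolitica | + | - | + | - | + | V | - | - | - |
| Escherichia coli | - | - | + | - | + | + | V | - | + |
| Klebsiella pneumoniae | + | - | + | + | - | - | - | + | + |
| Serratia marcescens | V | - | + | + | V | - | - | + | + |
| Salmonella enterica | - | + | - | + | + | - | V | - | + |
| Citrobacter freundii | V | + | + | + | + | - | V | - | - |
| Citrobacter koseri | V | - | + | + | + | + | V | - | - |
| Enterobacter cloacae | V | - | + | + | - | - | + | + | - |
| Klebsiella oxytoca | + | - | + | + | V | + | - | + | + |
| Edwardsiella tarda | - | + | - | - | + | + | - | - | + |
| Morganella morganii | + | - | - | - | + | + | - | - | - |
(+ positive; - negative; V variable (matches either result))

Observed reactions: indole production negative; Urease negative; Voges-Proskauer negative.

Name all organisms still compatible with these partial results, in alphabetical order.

Citrobacter freundii, Salmonella enterica, Shigella sonnei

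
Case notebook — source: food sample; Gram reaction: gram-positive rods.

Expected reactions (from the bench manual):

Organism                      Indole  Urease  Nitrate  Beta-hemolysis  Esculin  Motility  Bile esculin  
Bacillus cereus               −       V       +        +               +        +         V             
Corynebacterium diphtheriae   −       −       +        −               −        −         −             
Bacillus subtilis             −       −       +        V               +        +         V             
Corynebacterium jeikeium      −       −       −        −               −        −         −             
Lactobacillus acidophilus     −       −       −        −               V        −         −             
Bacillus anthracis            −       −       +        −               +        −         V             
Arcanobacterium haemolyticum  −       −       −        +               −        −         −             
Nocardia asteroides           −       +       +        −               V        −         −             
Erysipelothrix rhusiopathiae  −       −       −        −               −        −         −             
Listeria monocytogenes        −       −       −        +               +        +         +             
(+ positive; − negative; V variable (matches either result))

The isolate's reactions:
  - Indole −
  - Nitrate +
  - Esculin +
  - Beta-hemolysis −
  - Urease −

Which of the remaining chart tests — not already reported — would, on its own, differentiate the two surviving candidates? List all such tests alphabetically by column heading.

Esculin +: excludes Corynebacterium diphtheriae, Corynebacterium jeikeium, Arcanobacterium haemolyticum, Erysipelothrix rhusiopathiae — 6 left.
Urease −: excludes Nocardia asteroides — 5 left.
Indole −: all 5 remaining candidates are consistent.
Beta-hemolysis −: excludes Bacillus cereus, Listeria monocytogenes — 3 left.
Nitrate +: excludes Lactobacillus acidophilus — 2 left.
Two candidates remain: Bacillus anthracis and Bacillus subtilis.
  Motility: Bacillus anthracis −, Bacillus subtilis + — discriminates.
  Bile esculin: V vs V — variable for at least one, does not separate.

Motility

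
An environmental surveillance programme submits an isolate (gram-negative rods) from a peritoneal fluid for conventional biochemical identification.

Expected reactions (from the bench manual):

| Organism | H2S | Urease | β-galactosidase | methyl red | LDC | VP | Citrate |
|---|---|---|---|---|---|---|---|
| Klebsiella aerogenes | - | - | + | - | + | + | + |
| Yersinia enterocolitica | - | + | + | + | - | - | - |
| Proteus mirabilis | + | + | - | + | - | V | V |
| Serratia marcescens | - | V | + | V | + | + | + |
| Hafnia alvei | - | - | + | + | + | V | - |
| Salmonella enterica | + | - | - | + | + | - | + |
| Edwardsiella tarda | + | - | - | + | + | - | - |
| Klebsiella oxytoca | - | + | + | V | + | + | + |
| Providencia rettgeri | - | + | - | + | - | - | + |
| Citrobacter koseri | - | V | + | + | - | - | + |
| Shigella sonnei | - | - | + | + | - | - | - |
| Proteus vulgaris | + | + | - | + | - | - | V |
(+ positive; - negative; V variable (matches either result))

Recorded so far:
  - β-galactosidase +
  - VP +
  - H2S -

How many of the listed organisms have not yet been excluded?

VP +: excludes 7 organisms — 5 left.
H2S -: excludes Proteus mirabilis — 4 left.
β-galactosidase +: all 4 remaining candidates are consistent.
Still consistent: Hafnia alvei, Klebsiella aerogenes, Klebsiella oxytoca, Serratia marcescens.

4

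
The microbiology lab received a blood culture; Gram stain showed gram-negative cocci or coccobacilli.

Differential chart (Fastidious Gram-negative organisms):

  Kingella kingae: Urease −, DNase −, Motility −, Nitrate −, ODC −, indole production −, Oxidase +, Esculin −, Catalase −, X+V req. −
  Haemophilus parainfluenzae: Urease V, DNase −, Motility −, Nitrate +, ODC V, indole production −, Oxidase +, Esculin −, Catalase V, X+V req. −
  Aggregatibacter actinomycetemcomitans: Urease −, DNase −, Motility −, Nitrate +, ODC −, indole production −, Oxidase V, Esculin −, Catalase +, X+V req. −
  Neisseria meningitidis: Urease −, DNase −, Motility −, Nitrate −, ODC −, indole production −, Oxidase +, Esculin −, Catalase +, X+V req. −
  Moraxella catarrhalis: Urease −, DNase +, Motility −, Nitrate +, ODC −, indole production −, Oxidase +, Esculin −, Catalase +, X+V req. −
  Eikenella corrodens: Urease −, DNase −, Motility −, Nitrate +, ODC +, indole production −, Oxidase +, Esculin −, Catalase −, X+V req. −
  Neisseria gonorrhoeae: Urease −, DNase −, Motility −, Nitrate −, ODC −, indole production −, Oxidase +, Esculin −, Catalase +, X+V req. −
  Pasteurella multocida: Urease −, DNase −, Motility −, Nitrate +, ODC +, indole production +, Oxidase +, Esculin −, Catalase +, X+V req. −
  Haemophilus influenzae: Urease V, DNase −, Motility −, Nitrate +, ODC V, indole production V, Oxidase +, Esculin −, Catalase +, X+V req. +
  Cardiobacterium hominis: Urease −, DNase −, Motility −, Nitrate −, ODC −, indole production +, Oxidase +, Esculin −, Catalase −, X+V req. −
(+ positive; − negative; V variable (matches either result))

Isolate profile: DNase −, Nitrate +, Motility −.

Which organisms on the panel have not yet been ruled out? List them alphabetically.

Aggregatibacter actinomycetemcomitans, Eikenella corrodens, Haemophilus influenzae, Haemophilus parainfluenzae, Pasteurella multocida

DNase −: excludes Moraxella catarrhalis — 9 left.
Nitrate +: excludes Kingella kingae, Neisseria meningitidis, Neisseria gonorrhoeae, Cardiobacterium hominis — 5 left.
Motility −: all 5 remaining candidates are consistent.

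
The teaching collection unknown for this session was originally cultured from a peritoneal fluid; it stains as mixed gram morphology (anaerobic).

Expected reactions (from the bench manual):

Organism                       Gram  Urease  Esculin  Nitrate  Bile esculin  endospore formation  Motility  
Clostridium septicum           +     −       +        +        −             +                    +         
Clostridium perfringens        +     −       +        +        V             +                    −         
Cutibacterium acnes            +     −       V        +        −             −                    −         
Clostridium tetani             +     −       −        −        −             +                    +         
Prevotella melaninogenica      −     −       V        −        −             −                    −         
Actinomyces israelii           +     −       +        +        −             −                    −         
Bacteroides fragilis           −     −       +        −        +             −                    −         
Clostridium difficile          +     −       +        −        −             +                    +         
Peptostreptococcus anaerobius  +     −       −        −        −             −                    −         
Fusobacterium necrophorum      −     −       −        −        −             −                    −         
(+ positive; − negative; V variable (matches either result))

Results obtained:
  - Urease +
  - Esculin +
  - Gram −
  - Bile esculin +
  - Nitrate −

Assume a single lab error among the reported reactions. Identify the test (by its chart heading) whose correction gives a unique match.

Urease

As reported, no row in the chart matches all 5 reactions.
Reversing Bile esculin → still no organism matches.
Reversing Esculin → still no organism matches.
Reversing Gram → still no organism matches.
Reversing Urease (to −) → unique match: Bacteroides fragilis.
Reversing Nitrate → still no organism matches.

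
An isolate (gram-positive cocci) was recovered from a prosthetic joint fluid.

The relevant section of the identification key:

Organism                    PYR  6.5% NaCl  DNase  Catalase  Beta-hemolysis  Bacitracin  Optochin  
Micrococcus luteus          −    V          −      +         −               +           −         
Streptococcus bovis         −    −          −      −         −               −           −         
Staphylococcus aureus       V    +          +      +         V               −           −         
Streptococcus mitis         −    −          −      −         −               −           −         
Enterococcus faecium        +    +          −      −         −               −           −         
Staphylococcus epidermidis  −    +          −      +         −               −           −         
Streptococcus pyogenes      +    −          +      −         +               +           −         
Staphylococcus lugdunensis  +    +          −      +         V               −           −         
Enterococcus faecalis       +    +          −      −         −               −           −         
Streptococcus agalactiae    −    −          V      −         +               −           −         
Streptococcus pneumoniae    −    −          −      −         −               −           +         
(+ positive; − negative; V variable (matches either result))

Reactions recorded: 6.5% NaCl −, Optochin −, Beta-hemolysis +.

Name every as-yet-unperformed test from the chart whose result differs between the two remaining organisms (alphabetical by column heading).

Beta-hemolysis +: excludes 7 organisms — 4 left.
6.5% NaCl −: excludes Staphylococcus aureus, Staphylococcus lugdunensis — 2 left.
Optochin −: all 2 remaining candidates are consistent.
Two candidates remain: Streptococcus agalactiae and Streptococcus pyogenes.
  PYR: Streptococcus agalactiae −, Streptococcus pyogenes + — discriminates.
  DNase: V vs + — variable for at least one, does not separate.
  Catalase: − vs − — same for both, does not separate.
  Bacitracin: Streptococcus agalactiae −, Streptococcus pyogenes + — discriminates.

Bacitracin, PYR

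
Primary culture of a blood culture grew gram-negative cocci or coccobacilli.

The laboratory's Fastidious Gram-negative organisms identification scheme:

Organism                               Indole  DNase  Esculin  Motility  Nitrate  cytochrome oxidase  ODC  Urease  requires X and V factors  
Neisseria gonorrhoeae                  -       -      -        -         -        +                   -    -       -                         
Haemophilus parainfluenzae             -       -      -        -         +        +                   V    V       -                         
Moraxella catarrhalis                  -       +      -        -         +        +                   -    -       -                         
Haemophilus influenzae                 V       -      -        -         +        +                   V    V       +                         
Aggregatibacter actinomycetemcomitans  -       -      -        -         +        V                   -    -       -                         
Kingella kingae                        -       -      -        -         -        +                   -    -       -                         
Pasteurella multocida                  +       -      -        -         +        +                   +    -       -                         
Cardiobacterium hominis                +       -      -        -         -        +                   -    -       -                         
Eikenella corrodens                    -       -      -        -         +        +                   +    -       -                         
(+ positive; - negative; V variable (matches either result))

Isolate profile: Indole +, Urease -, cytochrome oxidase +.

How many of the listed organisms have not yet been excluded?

3

cytochrome oxidase +: all 9 remaining candidates are consistent.
Indole +: excludes 6 organisms — 3 left.
Urease -: all 3 remaining candidates are consistent.
Still consistent: Cardiobacterium hominis, Haemophilus influenzae, Pasteurella multocida.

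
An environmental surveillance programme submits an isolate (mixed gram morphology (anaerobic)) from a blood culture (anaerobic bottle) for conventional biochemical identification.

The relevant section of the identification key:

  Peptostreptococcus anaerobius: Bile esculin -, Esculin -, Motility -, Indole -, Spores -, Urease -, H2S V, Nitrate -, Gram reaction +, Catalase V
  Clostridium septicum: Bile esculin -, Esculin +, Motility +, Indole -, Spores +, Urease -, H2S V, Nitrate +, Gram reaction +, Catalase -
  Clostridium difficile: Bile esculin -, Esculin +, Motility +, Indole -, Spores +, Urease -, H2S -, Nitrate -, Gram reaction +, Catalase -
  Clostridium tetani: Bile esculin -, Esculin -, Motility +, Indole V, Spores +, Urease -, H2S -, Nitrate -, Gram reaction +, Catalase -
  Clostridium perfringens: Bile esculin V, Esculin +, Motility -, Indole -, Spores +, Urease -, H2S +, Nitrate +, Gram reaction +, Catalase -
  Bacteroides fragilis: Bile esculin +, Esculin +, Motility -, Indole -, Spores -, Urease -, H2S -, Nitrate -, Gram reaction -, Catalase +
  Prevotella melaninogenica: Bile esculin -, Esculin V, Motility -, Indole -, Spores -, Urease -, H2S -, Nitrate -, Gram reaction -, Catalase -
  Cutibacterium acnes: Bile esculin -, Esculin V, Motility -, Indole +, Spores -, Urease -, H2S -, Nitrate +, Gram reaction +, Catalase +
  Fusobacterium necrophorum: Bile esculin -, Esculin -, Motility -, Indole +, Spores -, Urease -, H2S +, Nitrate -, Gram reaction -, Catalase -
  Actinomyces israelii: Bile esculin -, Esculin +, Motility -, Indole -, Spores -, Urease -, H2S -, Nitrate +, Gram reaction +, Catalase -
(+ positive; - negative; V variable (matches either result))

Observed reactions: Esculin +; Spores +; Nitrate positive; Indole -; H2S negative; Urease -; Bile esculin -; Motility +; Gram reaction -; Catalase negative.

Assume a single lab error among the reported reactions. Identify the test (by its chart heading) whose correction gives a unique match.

Gram reaction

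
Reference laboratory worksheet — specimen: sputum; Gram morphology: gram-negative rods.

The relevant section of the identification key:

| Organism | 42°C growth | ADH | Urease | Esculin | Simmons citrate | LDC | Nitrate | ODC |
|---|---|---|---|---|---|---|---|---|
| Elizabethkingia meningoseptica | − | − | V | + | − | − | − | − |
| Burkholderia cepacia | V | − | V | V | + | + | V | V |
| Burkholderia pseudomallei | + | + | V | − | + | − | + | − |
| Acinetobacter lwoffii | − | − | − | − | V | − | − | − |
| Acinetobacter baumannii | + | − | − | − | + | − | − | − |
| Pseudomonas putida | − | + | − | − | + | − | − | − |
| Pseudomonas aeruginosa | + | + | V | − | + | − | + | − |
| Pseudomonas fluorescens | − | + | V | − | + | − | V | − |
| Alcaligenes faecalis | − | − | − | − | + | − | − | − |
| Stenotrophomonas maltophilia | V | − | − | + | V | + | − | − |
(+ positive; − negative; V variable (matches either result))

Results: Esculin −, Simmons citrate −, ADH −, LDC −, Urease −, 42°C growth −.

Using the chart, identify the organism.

Acinetobacter lwoffii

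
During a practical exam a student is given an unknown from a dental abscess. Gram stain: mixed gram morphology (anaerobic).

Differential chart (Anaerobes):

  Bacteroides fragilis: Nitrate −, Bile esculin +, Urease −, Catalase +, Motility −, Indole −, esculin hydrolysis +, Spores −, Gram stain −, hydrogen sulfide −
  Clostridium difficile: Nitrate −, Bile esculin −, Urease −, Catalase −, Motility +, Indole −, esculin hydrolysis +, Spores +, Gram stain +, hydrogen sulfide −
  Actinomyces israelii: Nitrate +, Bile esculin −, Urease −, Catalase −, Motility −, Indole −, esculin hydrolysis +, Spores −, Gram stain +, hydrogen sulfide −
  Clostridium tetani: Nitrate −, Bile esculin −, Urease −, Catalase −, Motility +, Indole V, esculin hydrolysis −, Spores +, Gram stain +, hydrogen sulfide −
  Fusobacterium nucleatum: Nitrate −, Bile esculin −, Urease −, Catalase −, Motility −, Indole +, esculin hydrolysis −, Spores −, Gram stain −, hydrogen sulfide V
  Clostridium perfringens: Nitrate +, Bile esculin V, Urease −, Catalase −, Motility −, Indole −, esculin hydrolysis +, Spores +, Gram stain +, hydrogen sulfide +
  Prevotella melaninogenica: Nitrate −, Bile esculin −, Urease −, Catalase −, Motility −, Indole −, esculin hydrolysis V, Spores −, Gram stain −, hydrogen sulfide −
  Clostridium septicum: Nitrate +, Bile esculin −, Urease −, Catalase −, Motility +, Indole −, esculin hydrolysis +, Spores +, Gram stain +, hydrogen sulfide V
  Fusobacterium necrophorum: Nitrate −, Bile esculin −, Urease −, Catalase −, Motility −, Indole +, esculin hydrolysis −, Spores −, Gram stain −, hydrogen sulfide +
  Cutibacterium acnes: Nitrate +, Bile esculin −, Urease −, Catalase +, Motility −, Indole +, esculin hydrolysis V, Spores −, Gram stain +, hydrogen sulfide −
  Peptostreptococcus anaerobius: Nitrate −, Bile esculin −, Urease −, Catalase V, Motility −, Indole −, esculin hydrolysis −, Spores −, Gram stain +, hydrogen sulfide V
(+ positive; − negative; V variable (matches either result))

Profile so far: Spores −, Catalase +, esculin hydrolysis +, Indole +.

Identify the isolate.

Cutibacterium acnes

Catalase +: excludes 8 organisms — 3 left.
Indole +: excludes Bacteroides fragilis, Peptostreptococcus anaerobius — 1 left.
esculin hydrolysis +: the one remaining candidate is consistent.
Spores −: the one remaining candidate is consistent.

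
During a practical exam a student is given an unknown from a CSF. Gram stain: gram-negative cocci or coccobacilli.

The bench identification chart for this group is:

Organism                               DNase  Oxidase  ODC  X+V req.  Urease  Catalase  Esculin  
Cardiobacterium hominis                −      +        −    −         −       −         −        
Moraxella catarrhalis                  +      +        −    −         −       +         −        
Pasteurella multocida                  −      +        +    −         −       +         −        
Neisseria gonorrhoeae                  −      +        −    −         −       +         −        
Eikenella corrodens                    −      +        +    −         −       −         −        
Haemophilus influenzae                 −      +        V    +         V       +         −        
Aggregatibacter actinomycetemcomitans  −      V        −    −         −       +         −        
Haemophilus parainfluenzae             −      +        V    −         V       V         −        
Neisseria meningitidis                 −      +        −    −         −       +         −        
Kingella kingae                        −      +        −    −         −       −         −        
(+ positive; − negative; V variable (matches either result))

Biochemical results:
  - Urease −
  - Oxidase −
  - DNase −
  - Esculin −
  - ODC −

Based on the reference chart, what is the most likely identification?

Aggregatibacter actinomycetemcomitans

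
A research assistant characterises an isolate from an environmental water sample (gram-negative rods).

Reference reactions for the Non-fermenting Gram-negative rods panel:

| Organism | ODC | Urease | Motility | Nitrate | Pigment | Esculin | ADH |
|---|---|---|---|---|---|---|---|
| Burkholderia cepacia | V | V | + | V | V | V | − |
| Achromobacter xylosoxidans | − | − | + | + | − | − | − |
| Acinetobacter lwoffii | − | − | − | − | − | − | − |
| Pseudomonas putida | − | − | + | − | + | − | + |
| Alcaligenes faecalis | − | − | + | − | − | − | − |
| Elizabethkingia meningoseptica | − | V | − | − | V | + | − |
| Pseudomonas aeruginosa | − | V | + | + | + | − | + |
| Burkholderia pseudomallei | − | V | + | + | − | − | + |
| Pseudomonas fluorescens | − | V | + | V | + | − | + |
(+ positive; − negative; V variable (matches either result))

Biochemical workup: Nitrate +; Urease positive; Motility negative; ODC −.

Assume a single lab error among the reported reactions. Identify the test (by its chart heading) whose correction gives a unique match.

Nitrate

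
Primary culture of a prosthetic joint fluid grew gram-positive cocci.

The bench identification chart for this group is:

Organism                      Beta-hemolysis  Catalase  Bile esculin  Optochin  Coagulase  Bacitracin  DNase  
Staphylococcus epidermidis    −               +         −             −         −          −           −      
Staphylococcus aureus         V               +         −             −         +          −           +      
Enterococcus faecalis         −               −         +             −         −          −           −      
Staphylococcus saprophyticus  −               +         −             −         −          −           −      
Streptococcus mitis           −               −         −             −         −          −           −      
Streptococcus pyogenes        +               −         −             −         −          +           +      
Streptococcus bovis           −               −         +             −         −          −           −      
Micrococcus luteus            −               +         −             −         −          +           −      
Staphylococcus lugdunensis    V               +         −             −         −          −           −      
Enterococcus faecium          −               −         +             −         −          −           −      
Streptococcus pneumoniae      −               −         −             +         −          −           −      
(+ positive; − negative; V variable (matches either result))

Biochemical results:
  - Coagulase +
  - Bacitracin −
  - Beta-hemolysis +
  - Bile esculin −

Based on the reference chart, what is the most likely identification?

Staphylococcus aureus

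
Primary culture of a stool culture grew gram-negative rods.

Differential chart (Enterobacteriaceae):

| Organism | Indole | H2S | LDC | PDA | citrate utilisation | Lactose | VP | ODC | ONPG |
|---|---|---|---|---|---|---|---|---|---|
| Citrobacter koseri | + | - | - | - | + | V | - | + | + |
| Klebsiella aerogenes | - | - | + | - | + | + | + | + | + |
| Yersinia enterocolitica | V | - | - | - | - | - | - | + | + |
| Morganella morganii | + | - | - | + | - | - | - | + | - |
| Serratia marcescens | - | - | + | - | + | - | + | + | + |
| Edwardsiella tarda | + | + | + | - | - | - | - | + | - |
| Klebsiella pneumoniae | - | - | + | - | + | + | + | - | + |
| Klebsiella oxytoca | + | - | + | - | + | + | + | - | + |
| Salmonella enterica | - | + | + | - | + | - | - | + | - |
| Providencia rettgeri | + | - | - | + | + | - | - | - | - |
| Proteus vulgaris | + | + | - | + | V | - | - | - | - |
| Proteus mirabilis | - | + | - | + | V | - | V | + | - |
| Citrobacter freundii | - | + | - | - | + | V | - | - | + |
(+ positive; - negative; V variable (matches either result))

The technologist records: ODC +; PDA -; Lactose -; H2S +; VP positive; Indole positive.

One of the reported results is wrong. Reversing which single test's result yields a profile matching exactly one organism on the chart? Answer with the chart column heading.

VP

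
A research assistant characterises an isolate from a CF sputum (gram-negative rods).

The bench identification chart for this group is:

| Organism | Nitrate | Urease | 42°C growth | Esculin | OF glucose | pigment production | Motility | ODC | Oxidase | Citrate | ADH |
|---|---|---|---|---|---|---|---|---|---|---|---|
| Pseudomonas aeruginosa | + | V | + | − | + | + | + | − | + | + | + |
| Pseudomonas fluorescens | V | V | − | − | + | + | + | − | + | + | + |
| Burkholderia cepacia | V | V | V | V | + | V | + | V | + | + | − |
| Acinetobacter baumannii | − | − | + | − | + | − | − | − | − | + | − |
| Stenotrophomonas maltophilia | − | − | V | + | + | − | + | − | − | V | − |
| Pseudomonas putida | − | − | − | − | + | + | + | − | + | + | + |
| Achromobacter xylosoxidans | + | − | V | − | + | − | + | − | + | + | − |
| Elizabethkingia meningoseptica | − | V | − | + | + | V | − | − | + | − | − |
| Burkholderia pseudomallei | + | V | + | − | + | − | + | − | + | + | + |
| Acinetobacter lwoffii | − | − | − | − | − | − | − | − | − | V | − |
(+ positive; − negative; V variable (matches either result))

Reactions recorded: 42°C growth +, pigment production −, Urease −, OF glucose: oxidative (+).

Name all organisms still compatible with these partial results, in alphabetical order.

42°C growth +: excludes Pseudomonas fluorescens, Pseudomonas putida, Elizabethkingia meningoseptica, Acinetobacter lwoffii — 6 left.
OF glucose +: all 6 remaining candidates are consistent.
Urease −: all 6 remaining candidates are consistent.
pigment production −: excludes Pseudomonas aeruginosa — 5 left.

Achromobacter xylosoxidans, Acinetobacter baumannii, Burkholderia cepacia, Burkholderia pseudomallei, Stenotrophomonas maltophilia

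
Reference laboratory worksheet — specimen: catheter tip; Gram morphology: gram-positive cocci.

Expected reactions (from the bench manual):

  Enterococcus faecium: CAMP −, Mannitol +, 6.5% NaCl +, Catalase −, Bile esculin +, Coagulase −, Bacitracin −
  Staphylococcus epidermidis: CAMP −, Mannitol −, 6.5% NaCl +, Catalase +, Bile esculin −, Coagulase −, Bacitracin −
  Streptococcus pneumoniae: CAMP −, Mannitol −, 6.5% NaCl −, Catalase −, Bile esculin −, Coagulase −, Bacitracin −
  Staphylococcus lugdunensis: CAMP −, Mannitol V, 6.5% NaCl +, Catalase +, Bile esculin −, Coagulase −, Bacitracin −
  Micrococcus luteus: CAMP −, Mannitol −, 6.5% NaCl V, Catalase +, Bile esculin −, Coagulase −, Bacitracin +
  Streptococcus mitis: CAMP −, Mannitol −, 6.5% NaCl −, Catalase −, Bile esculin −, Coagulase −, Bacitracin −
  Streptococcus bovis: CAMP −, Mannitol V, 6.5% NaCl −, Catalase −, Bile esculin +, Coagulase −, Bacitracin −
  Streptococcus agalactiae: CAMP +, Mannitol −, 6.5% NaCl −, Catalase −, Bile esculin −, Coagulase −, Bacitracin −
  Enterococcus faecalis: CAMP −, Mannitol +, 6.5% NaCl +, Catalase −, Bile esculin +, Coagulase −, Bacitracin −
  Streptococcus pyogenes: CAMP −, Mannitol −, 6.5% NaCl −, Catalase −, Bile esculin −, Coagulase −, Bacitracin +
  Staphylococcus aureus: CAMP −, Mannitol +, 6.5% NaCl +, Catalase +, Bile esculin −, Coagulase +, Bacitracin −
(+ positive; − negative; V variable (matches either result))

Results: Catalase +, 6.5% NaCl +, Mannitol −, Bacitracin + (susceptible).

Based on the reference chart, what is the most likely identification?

Micrococcus luteus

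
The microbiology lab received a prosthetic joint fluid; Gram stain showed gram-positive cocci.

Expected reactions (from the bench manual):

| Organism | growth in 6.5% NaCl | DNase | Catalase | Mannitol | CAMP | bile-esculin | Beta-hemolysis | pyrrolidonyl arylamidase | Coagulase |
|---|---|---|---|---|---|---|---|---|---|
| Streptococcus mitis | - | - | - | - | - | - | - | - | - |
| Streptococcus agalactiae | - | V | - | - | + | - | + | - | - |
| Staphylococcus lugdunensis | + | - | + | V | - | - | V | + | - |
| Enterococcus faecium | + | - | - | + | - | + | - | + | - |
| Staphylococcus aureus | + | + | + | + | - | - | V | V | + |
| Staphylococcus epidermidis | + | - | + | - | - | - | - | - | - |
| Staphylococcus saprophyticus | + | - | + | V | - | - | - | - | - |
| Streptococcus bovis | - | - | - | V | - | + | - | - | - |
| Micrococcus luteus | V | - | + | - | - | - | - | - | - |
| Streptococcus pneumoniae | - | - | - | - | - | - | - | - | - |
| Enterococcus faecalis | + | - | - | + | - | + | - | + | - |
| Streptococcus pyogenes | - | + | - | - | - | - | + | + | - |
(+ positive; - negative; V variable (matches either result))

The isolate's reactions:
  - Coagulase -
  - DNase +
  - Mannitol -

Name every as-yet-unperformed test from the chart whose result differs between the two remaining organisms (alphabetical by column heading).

CAMP, pyrrolidonyl arylamidase

DNase +: excludes 9 organisms — 3 left.
Coagulase -: excludes Staphylococcus aureus — 2 left.
Mannitol -: all 2 remaining candidates are consistent.
Two candidates remain: Streptococcus agalactiae and Streptococcus pyogenes.
  growth in 6.5% NaCl: - vs - — same for both, does not separate.
  Catalase: - vs - — same for both, does not separate.
  CAMP: Streptococcus agalactiae +, Streptococcus pyogenes - — discriminates.
  bile-esculin: - vs - — same for both, does not separate.
  Beta-hemolysis: + vs + — same for both, does not separate.
  pyrrolidonyl arylamidase: Streptococcus agalactiae -, Streptococcus pyogenes + — discriminates.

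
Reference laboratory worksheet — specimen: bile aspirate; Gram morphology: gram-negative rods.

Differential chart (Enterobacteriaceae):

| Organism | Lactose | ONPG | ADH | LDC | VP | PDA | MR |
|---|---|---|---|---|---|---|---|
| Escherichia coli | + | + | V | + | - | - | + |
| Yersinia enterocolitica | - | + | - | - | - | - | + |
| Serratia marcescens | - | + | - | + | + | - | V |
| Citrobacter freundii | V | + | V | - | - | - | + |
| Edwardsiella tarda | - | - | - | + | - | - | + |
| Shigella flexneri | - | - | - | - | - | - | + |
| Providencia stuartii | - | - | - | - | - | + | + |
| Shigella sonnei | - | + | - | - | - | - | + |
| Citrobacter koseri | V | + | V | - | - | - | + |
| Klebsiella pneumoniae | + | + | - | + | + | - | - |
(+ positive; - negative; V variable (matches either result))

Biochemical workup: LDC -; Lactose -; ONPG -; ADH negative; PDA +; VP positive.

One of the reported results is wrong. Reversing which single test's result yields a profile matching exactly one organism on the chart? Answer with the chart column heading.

As reported, no row in the chart matches all 6 reactions.
Reversing Lactose → still no organism matches.
Reversing ADH → still no organism matches.
Reversing ONPG → still no organism matches.
Reversing VP (to -) → unique match: Providencia stuartii.
Reversing LDC → still no organism matches.
Reversing PDA → still no organism matches.

VP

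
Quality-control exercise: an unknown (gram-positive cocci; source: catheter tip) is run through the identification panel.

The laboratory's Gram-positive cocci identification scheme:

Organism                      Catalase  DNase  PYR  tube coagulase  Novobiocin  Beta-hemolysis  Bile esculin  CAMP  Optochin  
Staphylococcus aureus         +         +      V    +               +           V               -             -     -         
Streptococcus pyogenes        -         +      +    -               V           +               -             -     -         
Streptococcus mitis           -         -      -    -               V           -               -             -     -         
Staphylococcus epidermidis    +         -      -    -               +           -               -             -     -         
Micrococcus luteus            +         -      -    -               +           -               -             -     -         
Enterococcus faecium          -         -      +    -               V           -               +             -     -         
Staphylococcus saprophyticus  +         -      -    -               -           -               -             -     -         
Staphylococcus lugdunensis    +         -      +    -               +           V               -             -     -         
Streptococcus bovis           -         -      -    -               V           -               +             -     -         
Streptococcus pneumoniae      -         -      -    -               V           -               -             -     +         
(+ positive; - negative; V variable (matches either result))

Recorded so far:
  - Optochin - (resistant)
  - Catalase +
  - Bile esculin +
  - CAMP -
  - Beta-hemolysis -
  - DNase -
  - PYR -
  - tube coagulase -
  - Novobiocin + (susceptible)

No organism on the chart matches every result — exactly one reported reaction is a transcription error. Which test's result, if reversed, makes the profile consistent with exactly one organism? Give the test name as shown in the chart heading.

As reported, no row in the chart matches all 9 reactions.
Reversing PYR → still no organism matches.
Reversing CAMP → still no organism matches.
Reversing Catalase (to -) → unique match: Streptococcus bovis.
Reversing DNase → still no organism matches.
Reversing Optochin → still no organism matches.
Reversing Beta-hemolysis → still no organism matches.
Reversing tube coagulase → still no organism matches.
Reversing Bile esculin → 2 organisms match (not unique).
Reversing Novobiocin → still no organism matches.

Catalase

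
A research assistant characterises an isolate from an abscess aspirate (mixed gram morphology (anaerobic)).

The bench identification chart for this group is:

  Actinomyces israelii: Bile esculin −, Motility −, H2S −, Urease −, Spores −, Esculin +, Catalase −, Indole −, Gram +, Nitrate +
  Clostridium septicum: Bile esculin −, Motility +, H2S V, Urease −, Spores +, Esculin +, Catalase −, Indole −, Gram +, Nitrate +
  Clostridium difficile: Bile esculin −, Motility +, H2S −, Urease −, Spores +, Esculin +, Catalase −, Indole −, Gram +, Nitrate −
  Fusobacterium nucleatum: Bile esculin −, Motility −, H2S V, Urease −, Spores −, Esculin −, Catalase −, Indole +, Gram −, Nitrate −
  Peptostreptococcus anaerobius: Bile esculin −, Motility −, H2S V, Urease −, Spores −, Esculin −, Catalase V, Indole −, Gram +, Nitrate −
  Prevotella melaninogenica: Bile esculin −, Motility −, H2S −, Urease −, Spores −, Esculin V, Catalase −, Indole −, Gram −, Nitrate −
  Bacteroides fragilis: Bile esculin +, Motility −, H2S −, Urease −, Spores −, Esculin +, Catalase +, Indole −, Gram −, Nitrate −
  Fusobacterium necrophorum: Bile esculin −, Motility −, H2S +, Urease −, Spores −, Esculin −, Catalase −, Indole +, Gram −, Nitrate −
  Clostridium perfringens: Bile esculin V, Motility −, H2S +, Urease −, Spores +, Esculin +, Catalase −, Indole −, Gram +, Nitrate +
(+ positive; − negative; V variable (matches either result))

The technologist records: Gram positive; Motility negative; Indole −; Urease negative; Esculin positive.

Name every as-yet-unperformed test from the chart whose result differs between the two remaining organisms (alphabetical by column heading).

H2S, Spores

Urease −: all 9 remaining candidates are consistent.
Gram +: excludes Fusobacterium nucleatum, Prevotella melaninogenica, Bacteroides fragilis, Fusobacterium necrophorum — 5 left.
Motility −: excludes Clostridium septicum, Clostridium difficile — 3 left.
Indole −: all 3 remaining candidates are consistent.
Esculin +: excludes Peptostreptococcus anaerobius — 2 left.
Two candidates remain: Actinomyces israelii and Clostridium perfringens.
  Bile esculin: − vs V — variable for at least one, does not separate.
  H2S: Actinomyces israelii −, Clostridium perfringens + — discriminates.
  Spores: Actinomyces israelii −, Clostridium perfringens + — discriminates.
  Catalase: − vs − — same for both, does not separate.
  Nitrate: + vs + — same for both, does not separate.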